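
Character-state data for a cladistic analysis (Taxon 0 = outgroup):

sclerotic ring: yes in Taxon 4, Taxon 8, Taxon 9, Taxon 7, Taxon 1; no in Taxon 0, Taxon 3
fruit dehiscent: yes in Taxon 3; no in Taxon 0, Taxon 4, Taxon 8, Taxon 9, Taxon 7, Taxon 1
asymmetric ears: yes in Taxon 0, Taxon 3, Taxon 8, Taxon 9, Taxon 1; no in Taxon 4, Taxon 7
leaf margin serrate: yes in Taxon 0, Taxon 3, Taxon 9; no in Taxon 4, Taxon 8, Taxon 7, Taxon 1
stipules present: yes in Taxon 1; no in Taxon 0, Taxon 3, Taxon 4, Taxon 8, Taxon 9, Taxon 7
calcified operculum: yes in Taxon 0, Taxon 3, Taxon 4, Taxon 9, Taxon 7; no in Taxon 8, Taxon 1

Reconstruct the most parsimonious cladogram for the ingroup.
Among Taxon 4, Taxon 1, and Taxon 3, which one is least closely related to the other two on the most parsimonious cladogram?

Character polarity is set by the outgroup: the derived state is whichever differs from the outgroup's state, so for asymmetric ears, leaf margin serrate, calcified operculum the derived state is 'no', and for the remaining characters it is 'yes'.
sclerotic ring (derived state 'yes') is shared by Taxon 1, Taxon 4, Taxon 7, Taxon 8, and Taxon 9 — a synapomorphy uniting that clade.
fruit dehiscent (derived state 'yes') is unique to Taxon 3 (autapomorphy; uninformative for grouping).
asymmetric ears (derived state 'no') is shared by Taxon 4 and Taxon 7 — a synapomorphy uniting that clade.
Only Taxon 1, Taxon 4, Taxon 7, and Taxon 8 show the derived state 'no' for leaf margin serrate, supporting them as a clade.
stipules present (derived state 'yes') is unique to Taxon 1 (autapomorphy; uninformative for grouping).
calcified operculum (derived state 'no') is shared by Taxon 1 and Taxon 8 — a synapomorphy uniting that clade.
Most parsimonious ingroup topology: (Taxon 3,(((Taxon 4,Taxon 7),(Taxon 8,Taxon 1)),Taxon 9)).
Taxon 1 and Taxon 4 share a more recent common ancestor with each other than either does with Taxon 3, so Taxon 3 is the least closely related of the three.

Taxon 3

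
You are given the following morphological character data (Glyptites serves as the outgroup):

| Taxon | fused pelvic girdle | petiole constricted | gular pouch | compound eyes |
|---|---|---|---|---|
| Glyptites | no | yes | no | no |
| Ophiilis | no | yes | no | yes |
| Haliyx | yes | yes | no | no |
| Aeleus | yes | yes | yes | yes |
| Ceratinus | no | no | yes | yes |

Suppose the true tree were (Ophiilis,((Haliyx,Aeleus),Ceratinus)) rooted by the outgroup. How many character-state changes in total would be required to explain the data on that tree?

6

Map each character onto (Ophiilis,((Haliyx,Aeleus),Ceratinus)) (rooted by Glyptites) and count the minimum state changes it requires (Fitch parsimony):
fused pelvic girdle: 1; petiole constricted: 1; gular pouch: 2; compound eyes: 2.
Total tree length = 6.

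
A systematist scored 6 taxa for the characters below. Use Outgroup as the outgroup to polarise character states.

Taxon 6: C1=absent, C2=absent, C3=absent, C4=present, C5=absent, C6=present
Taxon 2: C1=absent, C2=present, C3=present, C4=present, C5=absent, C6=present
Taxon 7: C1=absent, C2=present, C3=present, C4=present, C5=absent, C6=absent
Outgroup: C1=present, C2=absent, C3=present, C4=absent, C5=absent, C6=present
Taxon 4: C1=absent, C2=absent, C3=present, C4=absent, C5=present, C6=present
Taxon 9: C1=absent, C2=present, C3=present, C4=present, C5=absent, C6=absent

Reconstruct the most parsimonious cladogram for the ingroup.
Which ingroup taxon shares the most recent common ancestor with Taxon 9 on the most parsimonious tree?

Character polarity is set by the outgroup: the derived state is whichever differs from the outgroup's state, so for C1, C3, C6 the derived state is 'absent', and for the remaining characters it is 'present'.
C1 (derived state 'absent') is shared by all ingroup taxa — unites the whole ingroup.
C2: derived state 'present' in Taxon 2, Taxon 7, and Taxon 9 only — synapomorphy for {Taxon 2, Taxon 7, Taxon 9}.
C3 (derived state 'absent') is unique to Taxon 6 (autapomorphy; uninformative for grouping).
Only Taxon 2, Taxon 6, Taxon 7, and Taxon 9 show the derived state 'present' for C4, supporting them as a clade.
C5: derived state 'present' in Taxon 4 only — an autapomorphy, so it tells us nothing about relationships among taxa.
C6: derived state 'absent' in Taxon 7 and Taxon 9 only — synapomorphy for {Taxon 7, Taxon 9}.
Most parsimonious ingroup topology: ((((Taxon 9,Taxon 7),Taxon 2),Taxon 6),Taxon 4).
Taxon 9 and Taxon 7 form a cherry on this tree, so they are sister taxa.

Taxon 7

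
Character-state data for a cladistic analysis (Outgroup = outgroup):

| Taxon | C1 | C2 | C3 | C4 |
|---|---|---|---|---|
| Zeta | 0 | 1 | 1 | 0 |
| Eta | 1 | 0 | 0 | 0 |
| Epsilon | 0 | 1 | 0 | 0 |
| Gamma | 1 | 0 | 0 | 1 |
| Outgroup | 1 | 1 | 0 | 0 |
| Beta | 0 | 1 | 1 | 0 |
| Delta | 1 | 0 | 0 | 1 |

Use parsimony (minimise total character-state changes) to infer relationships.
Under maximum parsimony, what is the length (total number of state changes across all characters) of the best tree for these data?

4

Character polarity is set by the outgroup: the derived state is whichever differs from the outgroup's state, so for C1, C2 the derived state is '0', and for the remaining characters it is '1'.
C1: derived state '0' in Beta, Epsilon, and Zeta only — synapomorphy for {Beta, Epsilon, Zeta}.
C2: derived state '0' in Delta, Eta, and Gamma only — synapomorphy for {Delta, Eta, Gamma}.
Only Beta and Zeta show the derived state '1' for C3, supporting them as a clade.
Only Delta and Gamma show the derived state '1' for C4, supporting them as a clade.
Most parsimonious ingroup topology: ((Epsilon,(Beta,Zeta)),((Delta,Gamma),Eta)).
Changes per character on this tree: C1: 1; C2: 1; C3: 1; C4: 1.
Total = 4.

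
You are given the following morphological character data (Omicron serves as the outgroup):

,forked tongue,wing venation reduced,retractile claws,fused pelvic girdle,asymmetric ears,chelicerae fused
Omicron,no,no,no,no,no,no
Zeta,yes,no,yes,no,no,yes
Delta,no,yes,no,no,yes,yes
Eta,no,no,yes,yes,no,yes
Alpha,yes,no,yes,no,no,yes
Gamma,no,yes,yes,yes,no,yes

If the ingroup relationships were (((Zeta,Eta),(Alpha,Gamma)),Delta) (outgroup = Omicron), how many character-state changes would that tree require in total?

Map each character onto (((Zeta,Eta),(Alpha,Gamma)),Delta) (rooted by Omicron) and count the minimum state changes it requires (Fitch parsimony):
forked tongue: 2; wing venation reduced: 2; retractile claws: 1; fused pelvic girdle: 2; asymmetric ears: 1; chelicerae fused: 1.
Total tree length = 9.

9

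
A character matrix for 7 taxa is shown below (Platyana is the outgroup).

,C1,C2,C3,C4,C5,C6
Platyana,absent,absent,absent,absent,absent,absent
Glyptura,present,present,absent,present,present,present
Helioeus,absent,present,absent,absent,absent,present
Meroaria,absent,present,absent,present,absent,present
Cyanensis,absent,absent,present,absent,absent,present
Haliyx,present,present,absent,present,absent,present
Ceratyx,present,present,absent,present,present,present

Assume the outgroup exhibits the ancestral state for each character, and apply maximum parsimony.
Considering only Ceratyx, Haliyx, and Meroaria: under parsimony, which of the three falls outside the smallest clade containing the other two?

Meroaria

The outgroup has state 'absent' for every character, so 'present' is the derived state throughout.
Only Ceratyx, Glyptura, and Haliyx show the derived state 'present' for C1, supporting them as a clade.
Only Ceratyx, Glyptura, Haliyx, Helioeus, and Meroaria show the derived state 'present' for C2, supporting them as a clade.
C3 (derived state 'present') is unique to Cyanensis (autapomorphy; uninformative for grouping).
Only Ceratyx, Glyptura, Haliyx, and Meroaria show the derived state 'present' for C4, supporting them as a clade.
Only Ceratyx and Glyptura show the derived state 'present' for C5, supporting them as a clade.
All ingroup taxa share the derived state 'present' for C6; it defines the ingroup but does not resolve relationships within it.
Most parsimonious ingroup topology: (((((Glyptura,Ceratyx),Haliyx),Meroaria),Helioeus),Cyanensis).
Ceratyx and Haliyx share a more recent common ancestor with each other than either does with Meroaria, so Meroaria is the least closely related of the three.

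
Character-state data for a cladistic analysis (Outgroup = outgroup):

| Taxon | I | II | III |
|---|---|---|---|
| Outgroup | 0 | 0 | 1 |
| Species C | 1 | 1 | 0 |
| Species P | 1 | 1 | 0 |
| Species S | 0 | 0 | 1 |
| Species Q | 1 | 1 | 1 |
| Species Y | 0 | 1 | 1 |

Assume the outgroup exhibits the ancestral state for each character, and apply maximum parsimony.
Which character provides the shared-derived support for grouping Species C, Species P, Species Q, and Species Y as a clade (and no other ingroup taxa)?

Character polarity is set by the outgroup: the derived state is whichever differs from the outgroup's state, so for III the derived state is '0', and for the remaining characters it is '1'.
Only Species C, Species P, and Species Q show the derived state '1' for I, supporting them as a clade.
II: derived state '1' in Species C, Species P, Species Q, and Species Y only — synapomorphy for {Species C, Species P, Species Q, Species Y}.
III (derived state '0') is shared by Species C and Species P — a synapomorphy uniting that clade.
Most parsimonious ingroup topology: (((Species Q,(Species P,Species C)),Species Y),Species S).
The clade {Species C, Species P, Species Q, Species Y} is supported by II: its derived state '1' occurs in exactly those taxa and in no other taxon (including the outgroup).

II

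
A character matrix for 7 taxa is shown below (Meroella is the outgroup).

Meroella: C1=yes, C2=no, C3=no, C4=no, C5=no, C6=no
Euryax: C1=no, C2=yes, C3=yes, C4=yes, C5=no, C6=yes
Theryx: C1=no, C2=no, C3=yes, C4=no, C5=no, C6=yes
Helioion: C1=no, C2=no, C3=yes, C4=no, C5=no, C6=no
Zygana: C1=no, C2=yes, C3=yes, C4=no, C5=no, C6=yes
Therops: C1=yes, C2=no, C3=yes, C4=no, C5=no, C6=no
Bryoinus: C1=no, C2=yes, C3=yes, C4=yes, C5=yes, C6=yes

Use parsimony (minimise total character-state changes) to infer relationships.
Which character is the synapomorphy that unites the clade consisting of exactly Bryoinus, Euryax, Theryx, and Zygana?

Character polarity is set by the outgroup: the derived state is whichever differs from the outgroup's state, so for C1 the derived state is 'no', and for the remaining characters it is 'yes'.
C1 (derived state 'no') is shared by Bryoinus, Euryax, Helioion, Theryx, and Zygana — a synapomorphy uniting that clade.
C2 (derived state 'yes') is shared by Bryoinus, Euryax, and Zygana — a synapomorphy uniting that clade.
C3 (derived state 'yes') is shared by all ingroup taxa — unites the whole ingroup.
C4: derived state 'yes' in Bryoinus and Euryax only — synapomorphy for {Bryoinus, Euryax}.
C5 (derived state 'yes') is unique to Bryoinus (autapomorphy; uninformative for grouping).
C6: derived state 'yes' in Bryoinus, Euryax, Theryx, and Zygana only — synapomorphy for {Bryoinus, Euryax, Theryx, Zygana}.
Most parsimonious ingroup topology: (((((Euryax,Bryoinus),Zygana),Theryx),Helioion),Therops).
The clade {Bryoinus, Euryax, Theryx, Zygana} is supported by C6: its derived state 'yes' occurs in exactly those taxa and in no other taxon (including the outgroup).

C6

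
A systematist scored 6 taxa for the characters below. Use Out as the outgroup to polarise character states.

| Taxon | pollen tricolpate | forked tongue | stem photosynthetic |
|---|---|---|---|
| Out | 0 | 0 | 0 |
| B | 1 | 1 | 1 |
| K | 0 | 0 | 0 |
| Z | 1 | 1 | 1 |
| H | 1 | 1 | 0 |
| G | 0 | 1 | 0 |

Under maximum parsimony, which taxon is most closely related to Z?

The outgroup has state '0' for every character, so '1' is the derived state throughout.
pollen tricolpate (derived state '1') is shared by B, H, and Z — a synapomorphy uniting that clade.
Only B, G, H, and Z show the derived state '1' for forked tongue, supporting them as a clade.
stem photosynthetic (derived state '1') is shared by B and Z — a synapomorphy uniting that clade.
Most parsimonious ingroup topology: ((((B,Z),H),G),K).
Z and B form a cherry on this tree, so they are sister taxa.

B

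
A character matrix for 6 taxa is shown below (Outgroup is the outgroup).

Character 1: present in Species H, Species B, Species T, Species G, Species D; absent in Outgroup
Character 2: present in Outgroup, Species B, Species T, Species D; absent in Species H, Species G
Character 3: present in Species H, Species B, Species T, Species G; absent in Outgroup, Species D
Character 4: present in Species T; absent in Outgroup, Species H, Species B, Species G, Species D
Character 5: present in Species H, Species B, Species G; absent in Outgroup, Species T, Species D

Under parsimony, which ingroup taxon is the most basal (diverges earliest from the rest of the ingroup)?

Character polarity is set by the outgroup: the derived state is whichever differs from the outgroup's state, so for Character 2 the derived state is 'absent', and for the remaining characters it is 'present'.
Character 1 (derived state 'present') is shared by all ingroup taxa — unites the whole ingroup.
Character 2 (derived state 'absent') is shared by Species G and Species H — a synapomorphy uniting that clade.
Character 3: derived state 'present' in Species B, Species G, Species H, and Species T only — synapomorphy for {Species B, Species G, Species H, Species T}.
Character 4: derived state 'present' in Species T only — an autapomorphy, so it tells us nothing about relationships among taxa.
Character 5 (derived state 'present') is shared by Species B, Species G, and Species H — a synapomorphy uniting that clade.
Most parsimonious ingroup topology: ((((Species H,Species G),Species B),Species T),Species D).
Species D is sister to the clade containing all other ingroup taxa, so it is the earliest-diverging (most basal) ingroup lineage.

Species D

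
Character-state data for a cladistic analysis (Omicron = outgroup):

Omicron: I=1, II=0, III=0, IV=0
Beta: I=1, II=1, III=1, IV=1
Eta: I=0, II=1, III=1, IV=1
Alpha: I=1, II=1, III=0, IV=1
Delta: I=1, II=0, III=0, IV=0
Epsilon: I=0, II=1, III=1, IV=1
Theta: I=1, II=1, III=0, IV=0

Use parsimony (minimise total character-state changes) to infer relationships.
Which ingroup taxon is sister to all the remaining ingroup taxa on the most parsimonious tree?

Character polarity is set by the outgroup: the derived state is whichever differs from the outgroup's state, so for I the derived state is '0', and for the remaining characters it is '1'.
Only Epsilon and Eta show the derived state '0' for I, supporting them as a clade.
Only Alpha, Beta, Epsilon, Eta, and Theta show the derived state '1' for II, supporting them as a clade.
Only Beta, Epsilon, and Eta show the derived state '1' for III, supporting them as a clade.
Only Alpha, Beta, Epsilon, and Eta show the derived state '1' for IV, supporting them as a clade.
Most parsimonious ingroup topology: ((((Beta,(Eta,Epsilon)),Alpha),Theta),Delta).
Delta is sister to the clade containing all other ingroup taxa, so it is the earliest-diverging (most basal) ingroup lineage.

Delta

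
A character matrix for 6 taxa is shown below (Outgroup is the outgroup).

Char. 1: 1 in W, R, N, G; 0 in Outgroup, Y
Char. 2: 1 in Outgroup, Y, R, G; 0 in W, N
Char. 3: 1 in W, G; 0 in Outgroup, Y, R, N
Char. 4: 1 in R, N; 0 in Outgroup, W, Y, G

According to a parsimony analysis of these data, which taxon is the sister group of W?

Character polarity is set by the outgroup: the derived state is whichever differs from the outgroup's state, so for Char. 2 the derived state is '0', and for the remaining characters it is '1'.
Char. 1 (derived state '1') is shared by G, N, R, and W — a synapomorphy uniting that clade.
Char. 2 groups N and W, which is incompatible with the clades supported by the remaining characters; treating it as convergent (homoplasy) costs fewer steps than any alternative tree.
Char. 3: derived state '1' in G and W only — synapomorphy for {G, W}.
Char. 4: derived state '1' in N and R only — synapomorphy for {N, R}.
Most parsimonious ingroup topology: (((W,G),(R,N)),Y).
W and G form a cherry on this tree, so they are sister taxa.

G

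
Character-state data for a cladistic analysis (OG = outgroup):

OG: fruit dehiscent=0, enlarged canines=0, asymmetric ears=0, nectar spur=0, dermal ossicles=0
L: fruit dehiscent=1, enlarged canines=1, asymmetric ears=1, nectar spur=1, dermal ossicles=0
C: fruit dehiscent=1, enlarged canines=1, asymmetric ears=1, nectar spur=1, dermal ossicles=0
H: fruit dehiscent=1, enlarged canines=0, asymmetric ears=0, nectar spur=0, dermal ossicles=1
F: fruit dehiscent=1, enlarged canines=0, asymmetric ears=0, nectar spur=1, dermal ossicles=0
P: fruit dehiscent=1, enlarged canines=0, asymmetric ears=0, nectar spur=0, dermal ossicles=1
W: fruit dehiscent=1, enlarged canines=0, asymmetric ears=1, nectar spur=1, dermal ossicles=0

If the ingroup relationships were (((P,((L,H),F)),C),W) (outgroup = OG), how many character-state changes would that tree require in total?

Map each character onto (((P,((L,H),F)),C),W) (rooted by OG) and count the minimum state changes it requires (Fitch parsimony):
fruit dehiscent: 1; enlarged canines: 2; asymmetric ears: 3; nectar spur: 3; dermal ossicles: 2.
Total tree length = 11.

11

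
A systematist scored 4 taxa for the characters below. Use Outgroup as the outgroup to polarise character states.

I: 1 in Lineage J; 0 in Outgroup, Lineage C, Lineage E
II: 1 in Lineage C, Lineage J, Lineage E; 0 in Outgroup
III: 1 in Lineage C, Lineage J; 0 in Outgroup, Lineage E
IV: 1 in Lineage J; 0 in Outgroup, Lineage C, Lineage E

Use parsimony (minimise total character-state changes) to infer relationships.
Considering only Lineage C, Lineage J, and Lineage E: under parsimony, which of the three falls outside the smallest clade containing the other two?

Lineage E

The outgroup has state '0' for every character, so '1' is the derived state throughout.
I (derived state '1') is unique to Lineage J (autapomorphy; uninformative for grouping).
All ingroup taxa share the derived state '1' for II; it defines the ingroup but does not resolve relationships within it.
III (derived state '1') is shared by Lineage C and Lineage J — a synapomorphy uniting that clade.
IV (derived state '1') is unique to Lineage J (autapomorphy; uninformative for grouping).
Most parsimonious ingroup topology: ((Lineage C,Lineage J),Lineage E).
Lineage J and Lineage C share a more recent common ancestor with each other than either does with Lineage E, so Lineage E is the least closely related of the three.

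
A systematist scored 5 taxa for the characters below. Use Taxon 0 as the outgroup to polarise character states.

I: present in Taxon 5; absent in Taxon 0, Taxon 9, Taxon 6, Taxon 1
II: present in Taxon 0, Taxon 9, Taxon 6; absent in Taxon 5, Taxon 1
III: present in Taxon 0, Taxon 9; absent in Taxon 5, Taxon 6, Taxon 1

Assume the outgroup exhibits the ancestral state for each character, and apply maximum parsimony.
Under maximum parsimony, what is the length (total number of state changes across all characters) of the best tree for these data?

3

Character polarity is set by the outgroup: the derived state is whichever differs from the outgroup's state, so for II, III the derived state is 'absent', and for the remaining characters it is 'present'.
I: derived state 'present' in Taxon 5 only — an autapomorphy, so it tells us nothing about relationships among taxa.
Only Taxon 1 and Taxon 5 show the derived state 'absent' for II, supporting them as a clade.
III (derived state 'absent') is shared by Taxon 1, Taxon 5, and Taxon 6 — a synapomorphy uniting that clade.
Most parsimonious ingroup topology: (Taxon 9,((Taxon 5,Taxon 1),Taxon 6)).
Changes per character on this tree: I: 1; II: 1; III: 1.
Total = 3.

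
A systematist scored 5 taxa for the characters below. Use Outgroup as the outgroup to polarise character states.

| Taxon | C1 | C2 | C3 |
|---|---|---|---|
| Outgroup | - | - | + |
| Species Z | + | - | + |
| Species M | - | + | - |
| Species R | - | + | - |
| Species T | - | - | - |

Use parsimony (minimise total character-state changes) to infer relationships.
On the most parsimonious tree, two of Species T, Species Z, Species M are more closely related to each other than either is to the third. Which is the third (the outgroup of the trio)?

Character polarity is set by the outgroup: the derived state is whichever differs from the outgroup's state, so for C3 the derived state is '-', and for the remaining characters it is '+'.
C1 (derived state '+') is unique to Species Z (autapomorphy; uninformative for grouping).
Only Species M and Species R show the derived state '+' for C2, supporting them as a clade.
Only Species M, Species R, and Species T show the derived state '-' for C3, supporting them as a clade.
Most parsimonious ingroup topology: (Species Z,((Species M,Species R),Species T)).
Species M and Species T share a more recent common ancestor with each other than either does with Species Z, so Species Z is the least closely related of the three.

Species Z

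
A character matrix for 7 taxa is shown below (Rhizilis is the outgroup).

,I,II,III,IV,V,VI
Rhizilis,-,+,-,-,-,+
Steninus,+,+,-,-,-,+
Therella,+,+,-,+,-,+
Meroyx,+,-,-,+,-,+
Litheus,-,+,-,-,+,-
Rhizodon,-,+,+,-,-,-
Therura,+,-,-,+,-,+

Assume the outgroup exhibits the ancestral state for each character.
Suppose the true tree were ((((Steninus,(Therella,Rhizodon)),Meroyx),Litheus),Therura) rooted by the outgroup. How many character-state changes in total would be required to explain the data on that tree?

12

Map each character onto ((((Steninus,(Therella,Rhizodon)),Meroyx),Litheus),Therura) (rooted by Rhizilis) and count the minimum state changes it requires (Fitch parsimony):
I: 3; II: 2; III: 1; IV: 3; V: 1; VI: 2.
Total tree length = 12.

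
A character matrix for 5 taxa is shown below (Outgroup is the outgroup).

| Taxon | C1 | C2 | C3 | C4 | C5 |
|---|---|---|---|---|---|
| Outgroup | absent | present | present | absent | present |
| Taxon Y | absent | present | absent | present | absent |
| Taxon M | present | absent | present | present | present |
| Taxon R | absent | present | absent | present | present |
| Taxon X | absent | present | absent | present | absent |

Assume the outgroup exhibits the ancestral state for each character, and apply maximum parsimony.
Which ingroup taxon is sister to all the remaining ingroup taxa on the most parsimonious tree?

Taxon M

Character polarity is set by the outgroup: the derived state is whichever differs from the outgroup's state, so for C2, C3, C5 the derived state is 'absent', and for the remaining characters it is 'present'.
C1: derived state 'present' in Taxon M only — an autapomorphy, so it tells us nothing about relationships among taxa.
C2 (derived state 'absent') is unique to Taxon M (autapomorphy; uninformative for grouping).
C3 (derived state 'absent') is shared by Taxon R, Taxon X, and Taxon Y — a synapomorphy uniting that clade.
All ingroup taxa share the derived state 'present' for C4; it defines the ingroup but does not resolve relationships within it.
C5 (derived state 'absent') is shared by Taxon X and Taxon Y — a synapomorphy uniting that clade.
Most parsimonious ingroup topology: (((Taxon Y,Taxon X),Taxon R),Taxon M).
Taxon M is sister to the clade containing all other ingroup taxa, so it is the earliest-diverging (most basal) ingroup lineage.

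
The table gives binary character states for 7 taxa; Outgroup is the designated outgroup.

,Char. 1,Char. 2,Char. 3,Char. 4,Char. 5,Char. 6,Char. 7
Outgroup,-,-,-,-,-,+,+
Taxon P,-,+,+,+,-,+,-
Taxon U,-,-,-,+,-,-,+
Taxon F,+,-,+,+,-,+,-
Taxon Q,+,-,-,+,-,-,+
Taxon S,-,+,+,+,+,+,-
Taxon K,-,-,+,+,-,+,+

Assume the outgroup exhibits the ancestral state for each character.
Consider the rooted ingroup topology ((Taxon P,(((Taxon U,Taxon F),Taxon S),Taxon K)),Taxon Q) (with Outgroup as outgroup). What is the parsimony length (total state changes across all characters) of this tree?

13

Map each character onto ((Taxon P,(((Taxon U,Taxon F),Taxon S),Taxon K)),Taxon Q) (rooted by Outgroup) and count the minimum state changes it requires (Fitch parsimony):
Char. 1: 2; Char. 2: 2; Char. 3: 2; Char. 4: 1; Char. 5: 1; Char. 6: 2; Char. 7: 3.
Total tree length = 13.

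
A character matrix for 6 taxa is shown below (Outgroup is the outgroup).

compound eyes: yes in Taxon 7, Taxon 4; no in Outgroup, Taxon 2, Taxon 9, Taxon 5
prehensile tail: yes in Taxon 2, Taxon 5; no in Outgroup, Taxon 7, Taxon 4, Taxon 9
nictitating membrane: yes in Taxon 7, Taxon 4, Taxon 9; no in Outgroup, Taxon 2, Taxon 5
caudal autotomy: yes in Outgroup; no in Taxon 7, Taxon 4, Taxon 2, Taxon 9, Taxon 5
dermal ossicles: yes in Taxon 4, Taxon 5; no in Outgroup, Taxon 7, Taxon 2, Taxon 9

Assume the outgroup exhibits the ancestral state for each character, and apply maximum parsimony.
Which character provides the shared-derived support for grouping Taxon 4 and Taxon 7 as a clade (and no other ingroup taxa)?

Character polarity is set by the outgroup: the derived state is whichever differs from the outgroup's state, so for caudal autotomy the derived state is 'no', and for the remaining characters it is 'yes'.
Only Taxon 4 and Taxon 7 show the derived state 'yes' for compound eyes, supporting them as a clade.
Only Taxon 2 and Taxon 5 show the derived state 'yes' for prehensile tail, supporting them as a clade.
nictitating membrane (derived state 'yes') is shared by Taxon 4, Taxon 7, and Taxon 9 — a synapomorphy uniting that clade.
caudal autotomy (derived state 'no') is shared by all ingroup taxa — unites the whole ingroup.
dermal ossicles (state 'yes') occurs in Taxon 4 and Taxon 5 but conflicts with the nesting implied by the other characters — most parsimoniously interpreted as homoplasy.
Most parsimonious ingroup topology: (((Taxon 7,Taxon 4),Taxon 9),(Taxon 2,Taxon 5)).
The clade {Taxon 4, Taxon 7} is supported by compound eyes: its derived state 'yes' occurs in exactly those taxa and in no other taxon (including the outgroup).

compound eyes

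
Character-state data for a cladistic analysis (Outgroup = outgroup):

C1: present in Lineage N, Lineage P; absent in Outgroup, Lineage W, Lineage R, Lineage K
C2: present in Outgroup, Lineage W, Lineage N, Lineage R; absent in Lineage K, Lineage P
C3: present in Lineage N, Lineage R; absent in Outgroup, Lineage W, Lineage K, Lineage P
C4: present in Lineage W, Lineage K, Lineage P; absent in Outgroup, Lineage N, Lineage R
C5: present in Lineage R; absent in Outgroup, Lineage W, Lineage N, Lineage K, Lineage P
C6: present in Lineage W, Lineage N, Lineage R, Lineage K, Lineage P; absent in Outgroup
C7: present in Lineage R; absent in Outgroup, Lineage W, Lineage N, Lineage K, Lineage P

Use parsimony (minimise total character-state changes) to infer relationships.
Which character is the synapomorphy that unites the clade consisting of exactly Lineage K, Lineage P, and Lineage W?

Character polarity is set by the outgroup: the derived state is whichever differs from the outgroup's state, so for C2 the derived state is 'absent', and for the remaining characters it is 'present'.
C1 groups Lineage N and Lineage P, which is incompatible with the clades supported by the remaining characters; treating it as convergent (homoplasy) costs fewer steps than any alternative tree.
C2: derived state 'absent' in Lineage K and Lineage P only — synapomorphy for {Lineage K, Lineage P}.
Only Lineage N and Lineage R show the derived state 'present' for C3, supporting them as a clade.
C4: derived state 'present' in Lineage K, Lineage P, and Lineage W only — synapomorphy for {Lineage K, Lineage P, Lineage W}.
C5 (derived state 'present') is unique to Lineage R (autapomorphy; uninformative for grouping).
C6 (derived state 'present') is shared by all ingroup taxa — unites the whole ingroup.
C7 (derived state 'present') is unique to Lineage R (autapomorphy; uninformative for grouping).
Most parsimonious ingroup topology: ((Lineage W,(Lineage K,Lineage P)),(Lineage N,Lineage R)).
The clade {Lineage K, Lineage P, Lineage W} is supported by C4: its derived state 'present' occurs in exactly those taxa and in no other taxon (including the outgroup).

C4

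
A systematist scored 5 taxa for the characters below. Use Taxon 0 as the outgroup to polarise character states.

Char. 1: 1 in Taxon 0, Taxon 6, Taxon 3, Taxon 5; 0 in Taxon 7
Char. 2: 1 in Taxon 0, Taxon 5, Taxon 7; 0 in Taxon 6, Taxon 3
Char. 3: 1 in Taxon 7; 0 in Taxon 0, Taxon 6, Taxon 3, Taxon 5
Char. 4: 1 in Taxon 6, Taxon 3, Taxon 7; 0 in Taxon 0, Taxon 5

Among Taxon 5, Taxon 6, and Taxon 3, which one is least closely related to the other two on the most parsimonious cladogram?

Taxon 5

Character polarity is set by the outgroup: the derived state is whichever differs from the outgroup's state, so for Char. 1, Char. 2 the derived state is '0', and for the remaining characters it is '1'.
Char. 1 (derived state '0') is unique to Taxon 7 (autapomorphy; uninformative for grouping).
Char. 2: derived state '0' in Taxon 3 and Taxon 6 only — synapomorphy for {Taxon 3, Taxon 6}.
Char. 3: derived state '1' in Taxon 7 only — an autapomorphy, so it tells us nothing about relationships among taxa.
Char. 4: derived state '1' in Taxon 3, Taxon 6, and Taxon 7 only — synapomorphy for {Taxon 3, Taxon 6, Taxon 7}.
Most parsimonious ingroup topology: (((Taxon 6,Taxon 3),Taxon 7),Taxon 5).
Taxon 3 and Taxon 6 share a more recent common ancestor with each other than either does with Taxon 5, so Taxon 5 is the least closely related of the three.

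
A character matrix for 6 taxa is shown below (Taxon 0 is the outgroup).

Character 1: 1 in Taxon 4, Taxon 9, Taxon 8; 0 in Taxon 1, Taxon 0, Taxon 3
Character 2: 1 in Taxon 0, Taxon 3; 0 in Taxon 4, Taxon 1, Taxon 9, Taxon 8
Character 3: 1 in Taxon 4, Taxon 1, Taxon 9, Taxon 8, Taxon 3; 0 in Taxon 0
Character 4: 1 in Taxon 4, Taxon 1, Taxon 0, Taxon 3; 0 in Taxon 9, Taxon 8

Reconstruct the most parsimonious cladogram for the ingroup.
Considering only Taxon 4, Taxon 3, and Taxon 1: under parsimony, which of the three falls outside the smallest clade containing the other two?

Character polarity is set by the outgroup: the derived state is whichever differs from the outgroup's state, so for Character 2, Character 4 the derived state is '0', and for the remaining characters it is '1'.
Character 1: derived state '1' in Taxon 4, Taxon 8, and Taxon 9 only — synapomorphy for {Taxon 4, Taxon 8, Taxon 9}.
Character 2 (derived state '0') is shared by Taxon 1, Taxon 4, Taxon 8, and Taxon 9 — a synapomorphy uniting that clade.
All ingroup taxa share the derived state '1' for Character 3; it defines the ingroup but does not resolve relationships within it.
Only Taxon 8 and Taxon 9 show the derived state '0' for Character 4, supporting them as a clade.
Most parsimonious ingroup topology: ((((Taxon 9,Taxon 8),Taxon 4),Taxon 1),Taxon 3).
Taxon 4 and Taxon 1 share a more recent common ancestor with each other than either does with Taxon 3, so Taxon 3 is the least closely related of the three.

Taxon 3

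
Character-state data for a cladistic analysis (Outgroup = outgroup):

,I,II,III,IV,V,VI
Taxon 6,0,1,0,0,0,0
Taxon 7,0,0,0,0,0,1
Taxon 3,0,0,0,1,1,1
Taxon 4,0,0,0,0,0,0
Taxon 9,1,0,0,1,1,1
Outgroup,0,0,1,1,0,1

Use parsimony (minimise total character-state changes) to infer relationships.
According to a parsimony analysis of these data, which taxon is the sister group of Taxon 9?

Character polarity is set by the outgroup: the derived state is whichever differs from the outgroup's state, so for III, IV, VI the derived state is '0', and for the remaining characters it is '1'.
I: derived state '1' in Taxon 9 only — an autapomorphy, so it tells us nothing about relationships among taxa.
II (derived state '1') is unique to Taxon 6 (autapomorphy; uninformative for grouping).
All ingroup taxa share the derived state '0' for III; it defines the ingroup but does not resolve relationships within it.
IV: derived state '0' in Taxon 4, Taxon 6, and Taxon 7 only — synapomorphy for {Taxon 4, Taxon 6, Taxon 7}.
Only Taxon 3 and Taxon 9 show the derived state '1' for V, supporting them as a clade.
VI: derived state '0' in Taxon 4 and Taxon 6 only — synapomorphy for {Taxon 4, Taxon 6}.
Most parsimonious ingroup topology: ((Taxon 9,Taxon 3),((Taxon 4,Taxon 6),Taxon 7)).
Taxon 9 and Taxon 3 form a cherry on this tree, so they are sister taxa.

Taxon 3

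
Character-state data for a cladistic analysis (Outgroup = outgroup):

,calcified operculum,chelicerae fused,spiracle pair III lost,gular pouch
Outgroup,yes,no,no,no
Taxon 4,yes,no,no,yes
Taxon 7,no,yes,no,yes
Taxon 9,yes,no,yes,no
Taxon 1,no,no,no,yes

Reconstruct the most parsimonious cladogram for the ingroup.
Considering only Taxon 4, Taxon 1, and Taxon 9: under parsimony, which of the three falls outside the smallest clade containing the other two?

Character polarity is set by the outgroup: the derived state is whichever differs from the outgroup's state, so for calcified operculum the derived state is 'no', and for the remaining characters it is 'yes'.
calcified operculum: derived state 'no' in Taxon 1 and Taxon 7 only — synapomorphy for {Taxon 1, Taxon 7}.
chelicerae fused: derived state 'yes' in Taxon 7 only — an autapomorphy, so it tells us nothing about relationships among taxa.
spiracle pair III lost (derived state 'yes') is unique to Taxon 9 (autapomorphy; uninformative for grouping).
Only Taxon 1, Taxon 4, and Taxon 7 show the derived state 'yes' for gular pouch, supporting them as a clade.
Most parsimonious ingroup topology: ((Taxon 4,(Taxon 7,Taxon 1)),Taxon 9).
Taxon 1 and Taxon 4 share a more recent common ancestor with each other than either does with Taxon 9, so Taxon 9 is the least closely related of the three.

Taxon 9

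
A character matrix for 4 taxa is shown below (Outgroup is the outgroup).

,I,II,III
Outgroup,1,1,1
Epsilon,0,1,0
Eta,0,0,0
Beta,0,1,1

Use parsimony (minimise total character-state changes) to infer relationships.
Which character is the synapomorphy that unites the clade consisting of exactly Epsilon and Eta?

The outgroup has state '1' for every character, so '0' is the derived state throughout.
I (derived state '0') is shared by all ingroup taxa — unites the whole ingroup.
II: derived state '0' in Eta only — an autapomorphy, so it tells us nothing about relationships among taxa.
Only Epsilon and Eta show the derived state '0' for III, supporting them as a clade.
Most parsimonious ingroup topology: ((Epsilon,Eta),Beta).
The clade {Epsilon, Eta} is supported by III: its derived state '0' occurs in exactly those taxa and in no other taxon (including the outgroup).

III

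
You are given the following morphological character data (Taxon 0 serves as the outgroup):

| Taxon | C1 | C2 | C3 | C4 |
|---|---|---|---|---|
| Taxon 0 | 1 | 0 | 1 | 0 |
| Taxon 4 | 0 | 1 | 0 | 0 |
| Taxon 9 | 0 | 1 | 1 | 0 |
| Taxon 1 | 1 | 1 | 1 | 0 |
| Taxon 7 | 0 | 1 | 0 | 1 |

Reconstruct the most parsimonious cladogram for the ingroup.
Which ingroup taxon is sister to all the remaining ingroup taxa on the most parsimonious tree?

Character polarity is set by the outgroup: the derived state is whichever differs from the outgroup's state, so for C1, C3 the derived state is '0', and for the remaining characters it is '1'.
Only Taxon 4, Taxon 7, and Taxon 9 show the derived state '0' for C1, supporting them as a clade.
C2 (derived state '1') is shared by all ingroup taxa — unites the whole ingroup.
Only Taxon 4 and Taxon 7 show the derived state '0' for C3, supporting them as a clade.
C4 (derived state '1') is unique to Taxon 7 (autapomorphy; uninformative for grouping).
Most parsimonious ingroup topology: (((Taxon 4,Taxon 7),Taxon 9),Taxon 1).
Taxon 1 is sister to the clade containing all other ingroup taxa, so it is the earliest-diverging (most basal) ingroup lineage.

Taxon 1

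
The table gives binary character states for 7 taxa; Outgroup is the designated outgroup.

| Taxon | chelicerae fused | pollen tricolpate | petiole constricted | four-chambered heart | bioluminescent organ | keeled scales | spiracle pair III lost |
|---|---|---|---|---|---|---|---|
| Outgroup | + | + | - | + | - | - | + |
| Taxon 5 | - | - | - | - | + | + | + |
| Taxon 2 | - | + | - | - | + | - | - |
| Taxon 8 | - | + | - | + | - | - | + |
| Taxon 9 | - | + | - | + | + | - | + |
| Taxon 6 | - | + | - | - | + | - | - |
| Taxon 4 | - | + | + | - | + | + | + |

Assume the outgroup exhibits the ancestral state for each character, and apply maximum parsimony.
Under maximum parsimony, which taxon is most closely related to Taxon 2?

Taxon 6

Character polarity is set by the outgroup: the derived state is whichever differs from the outgroup's state, so for chelicerae fused, pollen tricolpate, four-chambered heart, spiracle pair III lost the derived state is '-', and for the remaining characters it is '+'.
chelicerae fused (derived state '-') is shared by all ingroup taxa — unites the whole ingroup.
pollen tricolpate: derived state '-' in Taxon 5 only — an autapomorphy, so it tells us nothing about relationships among taxa.
petiole constricted: derived state '+' in Taxon 4 only — an autapomorphy, so it tells us nothing about relationships among taxa.
four-chambered heart: derived state '-' in Taxon 2, Taxon 4, Taxon 5, and Taxon 6 only — synapomorphy for {Taxon 2, Taxon 4, Taxon 5, Taxon 6}.
bioluminescent organ (derived state '+') is shared by Taxon 2, Taxon 4, Taxon 5, Taxon 6, and Taxon 9 — a synapomorphy uniting that clade.
keeled scales: derived state '+' in Taxon 4 and Taxon 5 only — synapomorphy for {Taxon 4, Taxon 5}.
Only Taxon 2 and Taxon 6 show the derived state '-' for spiracle pair III lost, supporting them as a clade.
Most parsimonious ingroup topology: ((((Taxon 5,Taxon 4),(Taxon 2,Taxon 6)),Taxon 9),Taxon 8).
Taxon 2 and Taxon 6 form a cherry on this tree, so they are sister taxa.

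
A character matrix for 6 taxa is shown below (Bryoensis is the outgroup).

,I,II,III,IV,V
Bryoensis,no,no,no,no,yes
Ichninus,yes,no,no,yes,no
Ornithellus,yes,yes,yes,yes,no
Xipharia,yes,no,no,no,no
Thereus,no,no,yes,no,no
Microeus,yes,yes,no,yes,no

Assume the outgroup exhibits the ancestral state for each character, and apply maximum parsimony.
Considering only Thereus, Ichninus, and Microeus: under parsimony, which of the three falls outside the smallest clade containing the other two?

Character polarity is set by the outgroup: the derived state is whichever differs from the outgroup's state, so for V the derived state is 'no', and for the remaining characters it is 'yes'.
Only Ichninus, Microeus, Ornithellus, and Xipharia show the derived state 'yes' for I, supporting them as a clade.
Only Microeus and Ornithellus show the derived state 'yes' for II, supporting them as a clade.
III (state 'yes') occurs in Ornithellus and Thereus but conflicts with the nesting implied by the other characters — most parsimoniously interpreted as homoplasy.
Only Ichninus, Microeus, and Ornithellus show the derived state 'yes' for IV, supporting them as a clade.
All ingroup taxa share the derived state 'no' for V; it defines the ingroup but does not resolve relationships within it.
Most parsimonious ingroup topology: (((Ichninus,(Ornithellus,Microeus)),Xipharia),Thereus).
Microeus and Ichninus share a more recent common ancestor with each other than either does with Thereus, so Thereus is the least closely related of the three.

Thereus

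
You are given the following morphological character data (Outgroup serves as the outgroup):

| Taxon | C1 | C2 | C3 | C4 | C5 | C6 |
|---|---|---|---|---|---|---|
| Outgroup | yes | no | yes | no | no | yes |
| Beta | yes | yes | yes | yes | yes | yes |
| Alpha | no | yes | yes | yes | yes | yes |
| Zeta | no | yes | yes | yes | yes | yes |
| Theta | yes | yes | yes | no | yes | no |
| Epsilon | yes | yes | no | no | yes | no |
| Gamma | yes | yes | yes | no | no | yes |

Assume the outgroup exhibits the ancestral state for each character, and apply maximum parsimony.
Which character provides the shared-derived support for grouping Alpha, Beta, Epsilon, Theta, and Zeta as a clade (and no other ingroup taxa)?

Character polarity is set by the outgroup: the derived state is whichever differs from the outgroup's state, so for C1, C3, C6 the derived state is 'no', and for the remaining characters it is 'yes'.
Only Alpha and Zeta show the derived state 'no' for C1, supporting them as a clade.
C2 (derived state 'yes') is shared by all ingroup taxa — unites the whole ingroup.
C3 (derived state 'no') is unique to Epsilon (autapomorphy; uninformative for grouping).
C4: derived state 'yes' in Alpha, Beta, and Zeta only — synapomorphy for {Alpha, Beta, Zeta}.
C5: derived state 'yes' in Alpha, Beta, Epsilon, Theta, and Zeta only — synapomorphy for {Alpha, Beta, Epsilon, Theta, Zeta}.
C6 (derived state 'no') is shared by Epsilon and Theta — a synapomorphy uniting that clade.
Most parsimonious ingroup topology: (((Beta,(Alpha,Zeta)),(Theta,Epsilon)),Gamma).
The clade {Alpha, Beta, Epsilon, Theta, Zeta} is supported by C5: its derived state 'yes' occurs in exactly those taxa and in no other taxon (including the outgroup).

C5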